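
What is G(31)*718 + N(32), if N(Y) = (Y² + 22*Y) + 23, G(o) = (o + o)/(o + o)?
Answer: 2469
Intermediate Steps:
G(o) = 1 (G(o) = (2*o)/((2*o)) = (2*o)*(1/(2*o)) = 1)
N(Y) = 23 + Y² + 22*Y
G(31)*718 + N(32) = 1*718 + (23 + 32² + 22*32) = 718 + (23 + 1024 + 704) = 718 + 1751 = 2469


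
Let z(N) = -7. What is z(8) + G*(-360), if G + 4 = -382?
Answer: 138953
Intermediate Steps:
G = -386 (G = -4 - 382 = -386)
z(8) + G*(-360) = -7 - 386*(-360) = -7 + 138960 = 138953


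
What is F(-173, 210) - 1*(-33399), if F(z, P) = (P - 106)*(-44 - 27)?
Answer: 26015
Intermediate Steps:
F(z, P) = 7526 - 71*P (F(z, P) = (-106 + P)*(-71) = 7526 - 71*P)
F(-173, 210) - 1*(-33399) = (7526 - 71*210) - 1*(-33399) = (7526 - 14910) + 33399 = -7384 + 33399 = 26015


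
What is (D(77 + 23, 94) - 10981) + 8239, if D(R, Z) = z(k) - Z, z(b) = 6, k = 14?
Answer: -2830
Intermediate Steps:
D(R, Z) = 6 - Z
(D(77 + 23, 94) - 10981) + 8239 = ((6 - 1*94) - 10981) + 8239 = ((6 - 94) - 10981) + 8239 = (-88 - 10981) + 8239 = -11069 + 8239 = -2830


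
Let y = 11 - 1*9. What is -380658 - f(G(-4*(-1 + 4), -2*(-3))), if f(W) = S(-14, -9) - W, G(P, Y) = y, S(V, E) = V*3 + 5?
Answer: -380619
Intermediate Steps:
S(V, E) = 5 + 3*V (S(V, E) = 3*V + 5 = 5 + 3*V)
y = 2 (y = 11 - 9 = 2)
G(P, Y) = 2
f(W) = -37 - W (f(W) = (5 + 3*(-14)) - W = (5 - 42) - W = -37 - W)
-380658 - f(G(-4*(-1 + 4), -2*(-3))) = -380658 - (-37 - 1*2) = -380658 - (-37 - 2) = -380658 - 1*(-39) = -380658 + 39 = -380619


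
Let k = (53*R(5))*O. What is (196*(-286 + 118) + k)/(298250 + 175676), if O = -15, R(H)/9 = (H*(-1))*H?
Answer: 145947/473926 ≈ 0.30795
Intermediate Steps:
R(H) = -9*H**2 (R(H) = 9*((H*(-1))*H) = 9*((-H)*H) = 9*(-H**2) = -9*H**2)
k = 178875 (k = (53*(-9*5**2))*(-15) = (53*(-9*25))*(-15) = (53*(-225))*(-15) = -11925*(-15) = 178875)
(196*(-286 + 118) + k)/(298250 + 175676) = (196*(-286 + 118) + 178875)/(298250 + 175676) = (196*(-168) + 178875)/473926 = (-32928 + 178875)*(1/473926) = 145947*(1/473926) = 145947/473926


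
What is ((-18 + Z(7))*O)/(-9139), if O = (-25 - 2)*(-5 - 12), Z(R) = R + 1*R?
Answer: 1836/9139 ≈ 0.20090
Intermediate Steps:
Z(R) = 2*R (Z(R) = R + R = 2*R)
O = 459 (O = -27*(-17) = 459)
((-18 + Z(7))*O)/(-9139) = ((-18 + 2*7)*459)/(-9139) = ((-18 + 14)*459)*(-1/9139) = -4*459*(-1/9139) = -1836*(-1/9139) = 1836/9139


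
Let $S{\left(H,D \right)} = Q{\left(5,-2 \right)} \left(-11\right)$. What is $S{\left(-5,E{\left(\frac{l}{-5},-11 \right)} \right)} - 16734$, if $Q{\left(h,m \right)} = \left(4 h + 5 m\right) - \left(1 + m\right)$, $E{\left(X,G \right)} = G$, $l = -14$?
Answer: $-16855$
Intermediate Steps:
$Q{\left(h,m \right)} = -1 + 4 h + 4 m$
$S{\left(H,D \right)} = -121$ ($S{\left(H,D \right)} = \left(-1 + 4 \cdot 5 + 4 \left(-2\right)\right) \left(-11\right) = \left(-1 + 20 - 8\right) \left(-11\right) = 11 \left(-11\right) = -121$)
$S{\left(-5,E{\left(\frac{l}{-5},-11 \right)} \right)} - 16734 = -121 - 16734 = -16855$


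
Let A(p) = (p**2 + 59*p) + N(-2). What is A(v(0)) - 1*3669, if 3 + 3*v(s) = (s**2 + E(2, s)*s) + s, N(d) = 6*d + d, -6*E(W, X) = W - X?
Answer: -3741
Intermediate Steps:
E(W, X) = -W/6 + X/6 (E(W, X) = -(W - X)/6 = -W/6 + X/6)
N(d) = 7*d
v(s) = -1 + s/3 + s**2/3 + s*(-1/3 + s/6)/3 (v(s) = -1 + ((s**2 + (-1/6*2 + s/6)*s) + s)/3 = -1 + ((s**2 + (-1/3 + s/6)*s) + s)/3 = -1 + ((s**2 + s*(-1/3 + s/6)) + s)/3 = -1 + (s + s**2 + s*(-1/3 + s/6))/3 = -1 + (s/3 + s**2/3 + s*(-1/3 + s/6)/3) = -1 + s/3 + s**2/3 + s*(-1/3 + s/6)/3)
A(p) = -14 + p**2 + 59*p (A(p) = (p**2 + 59*p) + 7*(-2) = (p**2 + 59*p) - 14 = -14 + p**2 + 59*p)
A(v(0)) - 1*3669 = (-14 + (-1 + (2/9)*0 + (7/18)*0**2)**2 + 59*(-1 + (2/9)*0 + (7/18)*0**2)) - 1*3669 = (-14 + (-1 + 0 + (7/18)*0)**2 + 59*(-1 + 0 + (7/18)*0)) - 3669 = (-14 + (-1 + 0 + 0)**2 + 59*(-1 + 0 + 0)) - 3669 = (-14 + (-1)**2 + 59*(-1)) - 3669 = (-14 + 1 - 59) - 3669 = -72 - 3669 = -3741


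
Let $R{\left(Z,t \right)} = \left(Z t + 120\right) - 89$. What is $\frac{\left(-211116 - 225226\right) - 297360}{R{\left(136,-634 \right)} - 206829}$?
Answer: $\frac{366851}{146511} \approx 2.5039$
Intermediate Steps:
$R{\left(Z,t \right)} = 31 + Z t$ ($R{\left(Z,t \right)} = \left(120 + Z t\right) - 89 = 31 + Z t$)
$\frac{\left(-211116 - 225226\right) - 297360}{R{\left(136,-634 \right)} - 206829} = \frac{\left(-211116 - 225226\right) - 297360}{\left(31 + 136 \left(-634\right)\right) - 206829} = \frac{-436342 - 297360}{\left(31 - 86224\right) - 206829} = - \frac{733702}{-86193 - 206829} = - \frac{733702}{-293022} = \left(-733702\right) \left(- \frac{1}{293022}\right) = \frac{366851}{146511}$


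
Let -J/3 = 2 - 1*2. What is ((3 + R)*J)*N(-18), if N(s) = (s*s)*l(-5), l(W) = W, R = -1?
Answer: 0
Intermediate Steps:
J = 0 (J = -3*(2 - 1*2) = -3*(2 - 2) = -3*0 = 0)
N(s) = -5*s² (N(s) = (s*s)*(-5) = s²*(-5) = -5*s²)
((3 + R)*J)*N(-18) = ((3 - 1)*0)*(-5*(-18)²) = (2*0)*(-5*324) = 0*(-1620) = 0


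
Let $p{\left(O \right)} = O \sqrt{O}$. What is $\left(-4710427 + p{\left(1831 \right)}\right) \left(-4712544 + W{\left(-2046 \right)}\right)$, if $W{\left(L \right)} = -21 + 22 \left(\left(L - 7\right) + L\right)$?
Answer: $22622970301261 - 8793822433 \sqrt{1831} \approx 2.2247 \cdot 10^{13}$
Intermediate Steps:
$p{\left(O \right)} = O^{\frac{3}{2}}$
$W{\left(L \right)} = -175 + 44 L$ ($W{\left(L \right)} = -21 + 22 \left(\left(-7 + L\right) + L\right) = -21 + 22 \left(-7 + 2 L\right) = -21 + \left(-154 + 44 L\right) = -175 + 44 L$)
$\left(-4710427 + p{\left(1831 \right)}\right) \left(-4712544 + W{\left(-2046 \right)}\right) = \left(-4710427 + 1831^{\frac{3}{2}}\right) \left(-4712544 + \left(-175 + 44 \left(-2046\right)\right)\right) = \left(-4710427 + 1831 \sqrt{1831}\right) \left(-4712544 - 90199\right) = \left(-4710427 + 1831 \sqrt{1831}\right) \left(-4802743\right) = 22622970301261 - 8793822433 \sqrt{1831}$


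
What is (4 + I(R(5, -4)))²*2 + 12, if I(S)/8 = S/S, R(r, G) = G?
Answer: 300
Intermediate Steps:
I(S) = 8 (I(S) = 8*(S/S) = 8*1 = 8)
(4 + I(R(5, -4)))²*2 + 12 = (4 + 8)²*2 + 12 = 12²*2 + 12 = 144*2 + 12 = 288 + 12 = 300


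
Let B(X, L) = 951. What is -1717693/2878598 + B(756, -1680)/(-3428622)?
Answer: -491004796312/822468702663 ≈ -0.59699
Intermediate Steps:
-1717693/2878598 + B(756, -1680)/(-3428622) = -1717693/2878598 + 951/(-3428622) = -1717693*1/2878598 + 951*(-1/3428622) = -1717693/2878598 - 317/1142874 = -491004796312/822468702663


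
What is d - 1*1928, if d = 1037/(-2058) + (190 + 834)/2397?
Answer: -1056805825/548114 ≈ -1928.1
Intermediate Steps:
d = -42033/548114 (d = 1037*(-1/2058) + 1024*(1/2397) = -1037/2058 + 1024/2397 = -42033/548114 ≈ -0.076687)
d - 1*1928 = -42033/548114 - 1*1928 = -42033/548114 - 1928 = -1056805825/548114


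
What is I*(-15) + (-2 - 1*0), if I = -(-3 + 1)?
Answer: -32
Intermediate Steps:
I = 2 (I = -1*(-2) = 2)
I*(-15) + (-2 - 1*0) = 2*(-15) + (-2 - 1*0) = -30 + (-2 + 0) = -30 - 2 = -32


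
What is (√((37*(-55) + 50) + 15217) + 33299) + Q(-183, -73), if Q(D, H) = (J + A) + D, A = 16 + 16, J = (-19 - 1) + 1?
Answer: 33129 + 4*√827 ≈ 33244.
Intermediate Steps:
J = -19 (J = -20 + 1 = -19)
A = 32
Q(D, H) = 13 + D (Q(D, H) = (-19 + 32) + D = 13 + D)
(√((37*(-55) + 50) + 15217) + 33299) + Q(-183, -73) = (√((37*(-55) + 50) + 15217) + 33299) + (13 - 183) = (√((-2035 + 50) + 15217) + 33299) - 170 = (√(-1985 + 15217) + 33299) - 170 = (√13232 + 33299) - 170 = (4*√827 + 33299) - 170 = (33299 + 4*√827) - 170 = 33129 + 4*√827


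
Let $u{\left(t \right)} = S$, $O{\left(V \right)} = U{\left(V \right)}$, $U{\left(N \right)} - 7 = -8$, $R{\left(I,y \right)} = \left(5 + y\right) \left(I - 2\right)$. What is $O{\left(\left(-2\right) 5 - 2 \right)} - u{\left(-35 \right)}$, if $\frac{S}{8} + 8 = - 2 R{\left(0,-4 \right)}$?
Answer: $31$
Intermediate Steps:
$R{\left(I,y \right)} = \left(-2 + I\right) \left(5 + y\right)$ ($R{\left(I,y \right)} = \left(5 + y\right) \left(-2 + I\right) = \left(-2 + I\right) \left(5 + y\right)$)
$U{\left(N \right)} = -1$ ($U{\left(N \right)} = 7 - 8 = -1$)
$S = -32$ ($S = -64 + 8 \left(- 2 \left(-10 - -8 + 5 \cdot 0 + 0 \left(-4\right)\right)\right) = -64 + 8 \left(- 2 \left(-10 + 8 + 0 + 0\right)\right) = -64 + 8 \left(\left(-2\right) \left(-2\right)\right) = -64 + 8 \cdot 4 = -64 + 32 = -32$)
$O{\left(V \right)} = -1$
$u{\left(t \right)} = -32$
$O{\left(\left(-2\right) 5 - 2 \right)} - u{\left(-35 \right)} = -1 - -32 = -1 + 32 = 31$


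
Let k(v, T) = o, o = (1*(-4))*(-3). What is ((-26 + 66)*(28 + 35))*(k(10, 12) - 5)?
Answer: 17640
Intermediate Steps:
o = 12 (o = -4*(-3) = 12)
k(v, T) = 12
((-26 + 66)*(28 + 35))*(k(10, 12) - 5) = ((-26 + 66)*(28 + 35))*(12 - 5) = (40*63)*7 = 2520*7 = 17640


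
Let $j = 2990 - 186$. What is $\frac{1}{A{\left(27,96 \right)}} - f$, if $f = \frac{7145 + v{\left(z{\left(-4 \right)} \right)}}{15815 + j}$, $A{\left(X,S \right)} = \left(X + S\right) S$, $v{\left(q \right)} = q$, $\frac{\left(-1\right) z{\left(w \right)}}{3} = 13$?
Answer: $- \frac{83889029}{219853152} \approx -0.38157$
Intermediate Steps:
$z{\left(w \right)} = -39$ ($z{\left(w \right)} = \left(-3\right) 13 = -39$)
$j = 2804$ ($j = 2990 - 186 = 2804$)
$A{\left(X,S \right)} = S \left(S + X\right)$ ($A{\left(X,S \right)} = \left(S + X\right) S = S \left(S + X\right)$)
$f = \frac{7106}{18619}$ ($f = \frac{7145 - 39}{15815 + 2804} = \frac{7106}{18619} \approx 0.38165$)
$\frac{1}{A{\left(27,96 \right)}} - f = \frac{1}{96 \left(96 + 27\right)} - \frac{7106}{18619} = \frac{1}{96 \cdot 123} - \frac{7106}{18619} = \frac{1}{11808} - \frac{7106}{18619} = - \frac{83889029}{219853152}$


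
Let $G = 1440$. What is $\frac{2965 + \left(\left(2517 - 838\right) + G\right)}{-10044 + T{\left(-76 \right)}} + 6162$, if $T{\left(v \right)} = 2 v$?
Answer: $\frac{15705417}{2549} \approx 6161.4$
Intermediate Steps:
$\frac{2965 + \left(\left(2517 - 838\right) + G\right)}{-10044 + T{\left(-76 \right)}} + 6162 = \frac{2965 + \left(\left(2517 - 838\right) + 1440\right)}{-10044 + 2 \left(-76\right)} + 6162 = \frac{2965 + \left(1679 + 1440\right)}{-10044 - 152} + 6162 = \frac{2965 + 3119}{-10196} + 6162 = 6084 \left(- \frac{1}{10196}\right) + 6162 = - \frac{1521}{2549} + 6162 = \frac{15705417}{2549}$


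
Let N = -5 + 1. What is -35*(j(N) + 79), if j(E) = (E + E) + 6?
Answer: -2695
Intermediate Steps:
N = -4
j(E) = 6 + 2*E (j(E) = 2*E + 6 = 6 + 2*E)
-35*(j(N) + 79) = -35*((6 + 2*(-4)) + 79) = -35*((6 - 8) + 79) = -35*(-2 + 79) = -35*77 = -2695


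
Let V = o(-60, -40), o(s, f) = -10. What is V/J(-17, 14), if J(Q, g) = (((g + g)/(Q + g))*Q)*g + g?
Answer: -15/3353 ≈ -0.0044736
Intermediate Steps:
V = -10
J(Q, g) = g + 2*Q*g**2/(Q + g) (J(Q, g) = (((2*g)/(Q + g))*Q)*g + g = ((2*g/(Q + g))*Q)*g + g = (2*Q*g/(Q + g))*g + g = 2*Q*g**2/(Q + g) + g = g + 2*Q*g**2/(Q + g))
V/J(-17, 14) = -10*(-17 + 14)/(14*(-17 + 14 + 2*(-17)*14)) = -10*(-3/(14*(-17 + 14 - 476))) = -10/(14*(-1/3)*(-479)) = -10/6706/3 = -10*3/6706 = -15/3353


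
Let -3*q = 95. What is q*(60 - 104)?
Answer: 4180/3 ≈ 1393.3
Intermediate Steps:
q = -95/3 (q = -⅓*95 = -95/3 ≈ -31.667)
q*(60 - 104) = -95*(60 - 104)/3 = -95/3*(-44) = 4180/3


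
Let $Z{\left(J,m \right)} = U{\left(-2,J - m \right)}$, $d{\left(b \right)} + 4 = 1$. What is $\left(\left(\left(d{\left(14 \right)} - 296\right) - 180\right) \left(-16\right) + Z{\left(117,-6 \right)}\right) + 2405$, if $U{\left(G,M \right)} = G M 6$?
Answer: $8593$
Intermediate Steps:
$d{\left(b \right)} = -3$ ($d{\left(b \right)} = -4 + 1 = -3$)
$U{\left(G,M \right)} = 6 G M$
$Z{\left(J,m \right)} = - 12 J + 12 m$ ($Z{\left(J,m \right)} = 6 \left(-2\right) \left(J - m\right) = - 12 J + 12 m$)
$\left(\left(\left(d{\left(14 \right)} - 296\right) - 180\right) \left(-16\right) + Z{\left(117,-6 \right)}\right) + 2405 = \left(\left(\left(-3 - 296\right) - 180\right) \left(-16\right) + \left(\left(-12\right) 117 + 12 \left(-6\right)\right)\right) + 2405 = \left(\left(-299 - 180\right) \left(-16\right) - 1476\right) + 2405 = \left(\left(-479\right) \left(-16\right) - 1476\right) + 2405 = \left(7664 - 1476\right) + 2405 = 6188 + 2405 = 8593$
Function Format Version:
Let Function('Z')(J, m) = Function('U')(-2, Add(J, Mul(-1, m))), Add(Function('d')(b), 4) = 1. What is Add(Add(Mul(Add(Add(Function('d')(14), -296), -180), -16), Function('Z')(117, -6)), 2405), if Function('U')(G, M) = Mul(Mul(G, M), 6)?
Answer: 8593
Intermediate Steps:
Function('d')(b) = -3 (Function('d')(b) = Add(-4, 1) = -3)
Function('U')(G, M) = Mul(6, G, M)
Function('Z')(J, m) = Add(Mul(-12, J), Mul(12, m)) (Function('Z')(J, m) = Mul(6, -2, Add(J, Mul(-1, m))) = Add(Mul(-12, J), Mul(12, m)))
Add(Add(Mul(Add(Add(Function('d')(14), -296), -180), -16), Function('Z')(117, -6)), 2405) = Add(Add(Mul(Add(Add(-3, -296), -180), -16), Add(Mul(-12, 117), Mul(12, -6))), 2405) = Add(Add(Mul(Add(-299, -180), -16), Add(-1404, -72)), 2405) = Add(Add(Mul(-479, -16), -1476), 2405) = Add(Add(7664, -1476), 2405) = Add(6188, 2405) = 8593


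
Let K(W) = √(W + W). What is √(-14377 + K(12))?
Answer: √(-14377 + 2*√6) ≈ 119.88*I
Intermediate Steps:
K(W) = √2*√W (K(W) = √(2*W) = √2*√W)
√(-14377 + K(12)) = √(-14377 + √2*√12) = √(-14377 + √2*(2*√3)) = √(-14377 + 2*√6)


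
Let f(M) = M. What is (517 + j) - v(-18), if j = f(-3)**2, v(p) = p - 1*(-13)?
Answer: 531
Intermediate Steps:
v(p) = 13 + p (v(p) = p + 13 = 13 + p)
j = 9 (j = (-3)**2 = 9)
(517 + j) - v(-18) = (517 + 9) - (13 - 18) = 526 - 1*(-5) = 526 + 5 = 531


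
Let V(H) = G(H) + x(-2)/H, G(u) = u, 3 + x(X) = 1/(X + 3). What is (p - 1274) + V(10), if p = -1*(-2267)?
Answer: 5014/5 ≈ 1002.8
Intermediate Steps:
x(X) = -3 + 1/(3 + X) (x(X) = -3 + 1/(X + 3) = -3 + 1/(3 + X))
V(H) = H - 2/H (V(H) = H + ((-8 - 3*(-2))/(3 - 2))/H = H + ((-8 + 6)/1)/H = H + (1*(-2))/H = H - 2/H)
p = 2267
(p - 1274) + V(10) = (2267 - 1274) + (10 - 2/10) = 993 + (10 - 2*1/10) = 993 + (10 - 1/5) = 993 + 49/5 = 5014/5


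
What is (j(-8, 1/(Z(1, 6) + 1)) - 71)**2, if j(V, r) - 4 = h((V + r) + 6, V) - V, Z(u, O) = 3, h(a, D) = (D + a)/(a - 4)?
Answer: 1737124/529 ≈ 3283.8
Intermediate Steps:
h(a, D) = (D + a)/(-4 + a)
j(V, r) = 4 - V + (6 + r + 2*V)/(2 + V + r) (j(V, r) = 4 + ((V + ((V + r) + 6))/(-4 + ((V + r) + 6)) - V) = 4 + ((V + (6 + V + r))/(-4 + (6 + V + r)) - V) = 4 + ((6 + r + 2*V)/(2 + V + r) - V) = 4 + (-V + (6 + r + 2*V)/(2 + V + r)) = 4 - V + (6 + r + 2*V)/(2 + V + r))
(j(-8, 1/(Z(1, 6) + 1)) - 71)**2 = ((6 + 1/(3 + 1) + 2*(-8) + (4 - 1*(-8))*(2 - 8 + 1/(3 + 1)))/(2 - 8 + 1/(3 + 1)) - 71)**2 = ((6 + 1/4 - 16 + (4 + 8)*(2 - 8 + 1/4))/(2 - 8 + 1/4) - 71)**2 = ((6 + 1/4 - 16 + 12*(2 - 8 + 1/4))/(2 - 8 + 1/4) - 71)**2 = ((6 + 1/4 - 16 + 12*(-23/4))/(-23/4) - 71)**2 = (-4*(6 + 1/4 - 16 - 69)/23 - 71)**2 = (-4/23*(-315/4) - 71)**2 = (315/23 - 71)**2 = (-1318/23)**2 = 1737124/529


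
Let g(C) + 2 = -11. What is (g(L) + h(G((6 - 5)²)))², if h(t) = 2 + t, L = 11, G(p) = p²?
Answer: 100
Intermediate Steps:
g(C) = -13 (g(C) = -2 - 11 = -13)
(g(L) + h(G((6 - 5)²)))² = (-13 + (2 + ((6 - 5)²)²))² = (-13 + (2 + (1²)²))² = (-13 + (2 + 1²))² = (-13 + (2 + 1))² = (-13 + 3)² = (-10)² = 100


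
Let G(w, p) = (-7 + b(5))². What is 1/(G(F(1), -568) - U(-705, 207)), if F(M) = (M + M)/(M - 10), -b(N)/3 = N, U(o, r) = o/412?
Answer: 412/200113 ≈ 0.0020588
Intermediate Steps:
U(o, r) = o/412 (U(o, r) = o*(1/412) = o/412)
b(N) = -3*N
F(M) = 2*M/(-10 + M) (F(M) = (2*M)/(-10 + M) = 2*M/(-10 + M))
G(w, p) = 484 (G(w, p) = (-7 - 3*5)² = (-7 - 15)² = (-22)² = 484)
1/(G(F(1), -568) - U(-705, 207)) = 1/(484 - (-705)/412) = 1/(484 - 1*(-705/412)) = 1/(484 + 705/412) = 1/(200113/412) = 412/200113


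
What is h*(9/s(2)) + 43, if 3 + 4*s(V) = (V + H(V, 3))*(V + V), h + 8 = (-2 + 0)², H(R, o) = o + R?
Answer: 931/25 ≈ 37.240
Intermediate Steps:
H(R, o) = R + o
h = -4 (h = -8 + (-2 + 0)² = -8 + (-2)² = -8 + 4 = -4)
s(V) = -¾ + V*(3 + 2*V)/2 (s(V) = -¾ + ((V + (V + 3))*(V + V))/4 = -¾ + ((V + (3 + V))*(2*V))/4 = -¾ + ((3 + 2*V)*(2*V))/4 = -¾ + (2*V*(3 + 2*V))/4 = -¾ + V*(3 + 2*V)/2)
h*(9/s(2)) + 43 = -36/(-¾ + 2² + (3/2)*2) + 43 = -36/(-¾ + 4 + 3) + 43 = -36/25/4 + 43 = -36*4/25 + 43 = -4*36/25 + 43 = -144/25 + 43 = 931/25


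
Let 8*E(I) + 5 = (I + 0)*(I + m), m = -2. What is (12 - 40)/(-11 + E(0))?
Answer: 224/93 ≈ 2.4086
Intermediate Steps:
E(I) = -5/8 + I*(-2 + I)/8 (E(I) = -5/8 + ((I + 0)*(I - 2))/8 = -5/8 + (I*(-2 + I))/8 = -5/8 + I*(-2 + I)/8)
(12 - 40)/(-11 + E(0)) = (12 - 40)/(-11 + (-5/8 - 1/4*0 + (1/8)*0**2)) = -28/(-11 + (-5/8 + 0 + (1/8)*0)) = -28/(-11 + (-5/8 + 0 + 0)) = -28/(-11 - 5/8) = -28/(-93/8) = -28*(-8/93) = 224/93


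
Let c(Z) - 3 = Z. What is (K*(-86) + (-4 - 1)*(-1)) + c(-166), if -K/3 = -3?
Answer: -932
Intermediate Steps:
c(Z) = 3 + Z
K = 9 (K = -3*(-3) = 9)
(K*(-86) + (-4 - 1)*(-1)) + c(-166) = (9*(-86) + (-4 - 1)*(-1)) + (3 - 166) = (-774 - 5*(-1)) - 163 = (-774 + 5) - 163 = -769 - 163 = -932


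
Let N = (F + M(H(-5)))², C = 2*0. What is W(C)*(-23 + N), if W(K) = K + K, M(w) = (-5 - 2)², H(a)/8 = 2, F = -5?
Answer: 0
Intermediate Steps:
H(a) = 16 (H(a) = 8*2 = 16)
C = 0
M(w) = 49 (M(w) = (-7)² = 49)
N = 1936 (N = (-5 + 49)² = 44² = 1936)
W(K) = 2*K
W(C)*(-23 + N) = (2*0)*(-23 + 1936) = 0*1913 = 0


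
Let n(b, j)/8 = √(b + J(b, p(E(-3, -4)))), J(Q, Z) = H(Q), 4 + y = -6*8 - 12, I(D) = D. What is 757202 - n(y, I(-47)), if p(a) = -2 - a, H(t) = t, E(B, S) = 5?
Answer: 757202 - 64*I*√2 ≈ 7.572e+5 - 90.51*I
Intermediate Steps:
y = -64 (y = -4 + (-6*8 - 12) = -4 + (-48 - 12) = -4 - 60 = -64)
J(Q, Z) = Q
n(b, j) = 8*√2*√b (n(b, j) = 8*√(b + b) = 8*√(2*b) = 8*(√2*√b) = 8*√2*√b)
757202 - n(y, I(-47)) = 757202 - 8*√2*√(-64) = 757202 - 8*√2*8*I = 757202 - 64*I*√2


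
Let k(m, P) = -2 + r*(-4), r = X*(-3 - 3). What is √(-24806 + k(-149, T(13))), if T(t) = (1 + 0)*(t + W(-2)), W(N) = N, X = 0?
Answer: 2*I*√6202 ≈ 157.51*I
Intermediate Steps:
T(t) = -2 + t (T(t) = (1 + 0)*(t - 2) = 1*(-2 + t) = -2 + t)
r = 0 (r = 0*(-3 - 3) = 0*(-6) = 0)
k(m, P) = -2 (k(m, P) = -2 + 0*(-4) = -2 + 0 = -2)
√(-24806 + k(-149, T(13))) = √(-24806 - 2) = √(-24808) = 2*I*√6202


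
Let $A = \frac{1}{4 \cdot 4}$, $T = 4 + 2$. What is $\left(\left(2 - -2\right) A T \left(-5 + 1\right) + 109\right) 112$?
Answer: $11536$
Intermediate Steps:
$T = 6$
$A = \frac{1}{16} \approx 0.0625$
$\left(\left(2 - -2\right) A T \left(-5 + 1\right) + 109\right) 112 = \left(\left(2 - -2\right) \frac{1}{16} \cdot 6 \left(-5 + 1\right) + 109\right) 112 = \left(\left(2 + 2\right) \frac{1}{16} \cdot 6 \left(-4\right) + 109\right) 112 = \left(4 \cdot \frac{1}{16} \left(-24\right) + 109\right) 112 = \left(\frac{1}{4} \left(-24\right) + 109\right) 112 = \left(-6 + 109\right) 112 = 103 \cdot 112 = 11536$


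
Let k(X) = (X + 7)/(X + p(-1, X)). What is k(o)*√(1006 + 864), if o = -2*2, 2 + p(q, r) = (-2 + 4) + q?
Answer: -3*√1870/5 ≈ -25.946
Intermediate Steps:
p(q, r) = q (p(q, r) = -2 + ((-2 + 4) + q) = -2 + (2 + q) = q)
o = -4
k(X) = (7 + X)/(-1 + X) (k(X) = (X + 7)/(X - 1) = (7 + X)/(-1 + X))
k(o)*√(1006 + 864) = ((7 - 4)/(-1 - 4))*√(1006 + 864) = (3/(-5))*√1870 = (-⅕*3)*√1870 = -3*√1870/5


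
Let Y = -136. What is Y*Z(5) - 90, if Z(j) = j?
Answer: -770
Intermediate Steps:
Y*Z(5) - 90 = -136*5 - 90 = -680 - 90 = -770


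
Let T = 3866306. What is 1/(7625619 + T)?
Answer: 1/11491925 ≈ 8.7018e-8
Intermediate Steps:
1/(7625619 + T) = 1/(7625619 + 3866306) = 1/11491925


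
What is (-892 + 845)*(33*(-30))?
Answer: 46530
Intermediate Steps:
(-892 + 845)*(33*(-30)) = -47*(-990) = 46530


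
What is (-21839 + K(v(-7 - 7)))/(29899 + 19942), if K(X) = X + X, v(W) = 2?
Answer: -1985/4531 ≈ -0.43809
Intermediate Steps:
K(X) = 2*X
(-21839 + K(v(-7 - 7)))/(29899 + 19942) = (-21839 + 2*2)/(29899 + 19942) = (-21839 + 4)/49841 = -21835*1/49841 = -1985/4531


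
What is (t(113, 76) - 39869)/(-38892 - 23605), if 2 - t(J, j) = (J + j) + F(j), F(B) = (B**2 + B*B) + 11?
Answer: 51619/62497 ≈ 0.82594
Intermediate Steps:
F(B) = 11 + 2*B**2 (F(B) = (B**2 + B**2) + 11 = 2*B**2 + 11 = 11 + 2*B**2)
t(J, j) = -9 - J - j - 2*j**2 (t(J, j) = 2 - ((J + j) + (11 + 2*j**2)) = 2 - (11 + J + j + 2*j**2) = 2 + (-11 - J - j - 2*j**2) = -9 - J - j - 2*j**2)
(t(113, 76) - 39869)/(-38892 - 23605) = ((-9 - 1*113 - 1*76 - 2*76**2) - 39869)/(-38892 - 23605) = ((-9 - 113 - 76 - 2*5776) - 39869)/(-62497) = ((-9 - 113 - 76 - 11552) - 39869)*(-1/62497) = (-11750 - 39869)*(-1/62497) = -51619*(-1/62497) = 51619/62497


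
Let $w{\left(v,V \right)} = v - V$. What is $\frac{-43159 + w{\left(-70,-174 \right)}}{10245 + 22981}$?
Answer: $- \frac{43055}{33226} \approx -1.2958$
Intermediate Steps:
$\frac{-43159 + w{\left(-70,-174 \right)}}{10245 + 22981} = \frac{-43159 - -104}{10245 + 22981} = \frac{-43159 + \left(-70 + 174\right)}{33226} = \left(-43159 + 104\right) \frac{1}{33226} = \left(-43055\right) \frac{1}{33226} = - \frac{43055}{33226}$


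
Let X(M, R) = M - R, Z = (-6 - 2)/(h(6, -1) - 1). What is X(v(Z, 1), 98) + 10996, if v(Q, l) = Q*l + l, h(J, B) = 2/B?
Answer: 32705/3 ≈ 10902.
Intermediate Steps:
Z = 8/3 (Z = (-6 - 2)/(2/(-1) - 1) = -8/(2*(-1) - 1) = -8/(-2 - 1) = -8/(-3) = -8*(-⅓) = 8/3 ≈ 2.6667)
v(Q, l) = l + Q*l
X(v(Z, 1), 98) + 10996 = (1*(1 + 8/3) - 1*98) + 10996 = (1*(11/3) - 98) + 10996 = (11/3 - 98) + 10996 = -283/3 + 10996 = 32705/3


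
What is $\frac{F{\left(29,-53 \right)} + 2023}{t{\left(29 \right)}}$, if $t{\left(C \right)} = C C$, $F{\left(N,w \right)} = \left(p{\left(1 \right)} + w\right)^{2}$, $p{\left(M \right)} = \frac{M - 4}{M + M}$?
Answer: $\frac{19973}{3364} \approx 5.9373$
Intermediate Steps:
$p{\left(M \right)} = \frac{-4 + M}{2 M}$
$F{\left(N,w \right)} = \left(- \frac{3}{2} + w\right)^{2}$ ($F{\left(N,w \right)} = \left(\frac{-4 + 1}{2 \cdot 1} + w\right)^{2} = \left(\frac{1}{2} \cdot 1 \left(-3\right) + w\right)^{2} = \left(- \frac{3}{2} + w\right)^{2}$)
$t{\left(C \right)} = C^{2}$
$\frac{F{\left(29,-53 \right)} + 2023}{t{\left(29 \right)}} = \frac{\frac{\left(-3 + 2 \left(-53\right)\right)^{2}}{4} + 2023}{29^{2}} = \frac{\frac{\left(-3 - 106\right)^{2}}{4} + 2023}{841} = \left(\frac{\left(-109\right)^{2}}{4} + 2023\right) \frac{1}{841} = \left(\frac{1}{4} \cdot 11881 + 2023\right) \frac{1}{841} = \left(\frac{11881}{4} + 2023\right) \frac{1}{841} = \frac{19973}{4} \cdot \frac{1}{841} = \frac{19973}{3364}$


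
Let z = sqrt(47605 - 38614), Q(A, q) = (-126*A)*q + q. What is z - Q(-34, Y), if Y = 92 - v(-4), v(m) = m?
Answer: -411360 + 9*sqrt(111) ≈ -4.1127e+5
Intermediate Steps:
Y = 96 (Y = 92 - 1*(-4) = 92 + 4 = 96)
Q(A, q) = q - 126*A*q (Q(A, q) = -126*A*q + q = q - 126*A*q)
z = 9*sqrt(111) (z = sqrt(8991) = 9*sqrt(111) ≈ 94.821)
z - Q(-34, Y) = 9*sqrt(111) - 96*(1 - 126*(-34)) = 9*sqrt(111) - 96*(1 + 4284) = 9*sqrt(111) - 96*4285 = 9*sqrt(111) - 1*411360 = 9*sqrt(111) - 411360 = -411360 + 9*sqrt(111)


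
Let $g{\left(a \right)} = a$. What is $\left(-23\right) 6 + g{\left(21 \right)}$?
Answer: $-117$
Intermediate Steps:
$\left(-23\right) 6 + g{\left(21 \right)} = \left(-23\right) 6 + 21 = -138 + 21 = -117$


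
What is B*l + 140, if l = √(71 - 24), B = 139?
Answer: 140 + 139*√47 ≈ 1092.9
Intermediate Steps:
l = √47 ≈ 6.8557
B*l + 140 = 139*√47 + 140 = 140 + 139*√47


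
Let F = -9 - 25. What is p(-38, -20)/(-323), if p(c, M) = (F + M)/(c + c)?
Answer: -27/12274 ≈ -0.0021998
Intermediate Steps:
F = -34
p(c, M) = (-34 + M)/(2*c) (p(c, M) = (-34 + M)/(c + c) = (-34 + M)/((2*c)) = (-34 + M)*(1/(2*c)) = (-34 + M)/(2*c))
p(-38, -20)/(-323) = ((1/2)*(-34 - 20)/(-38))/(-323) = ((1/2)*(-1/38)*(-54))*(-1/323) = (27/38)*(-1/323) = -27/12274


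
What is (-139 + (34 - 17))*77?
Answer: -9394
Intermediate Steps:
(-139 + (34 - 17))*77 = (-139 + 17)*77 = -122*77 = -9394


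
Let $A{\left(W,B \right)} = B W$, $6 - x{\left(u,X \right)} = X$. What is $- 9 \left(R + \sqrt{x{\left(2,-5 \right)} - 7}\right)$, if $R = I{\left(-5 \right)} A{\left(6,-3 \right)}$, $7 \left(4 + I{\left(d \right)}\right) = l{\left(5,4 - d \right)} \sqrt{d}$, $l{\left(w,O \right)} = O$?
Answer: $-666 + \frac{1458 i \sqrt{5}}{7} \approx -666.0 + 465.74 i$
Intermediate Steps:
$x{\left(u,X \right)} = 6 - X$
$I{\left(d \right)} = -4 + \frac{\sqrt{d} \left(4 - d\right)}{7}$ ($I{\left(d \right)} = -4 + \frac{\left(4 - d\right) \sqrt{d}}{7} = -4 + \frac{\sqrt{d} \left(4 - d\right)}{7}$)
$R = 72 - \frac{162 i \sqrt{5}}{7}$ ($R = \left(-4 + \frac{\sqrt{-5} \left(4 - -5\right)}{7}\right) \left(\left(-3\right) 6\right) = \left(-4 + \frac{i \sqrt{5} \left(4 + 5\right)}{7}\right) \left(-18\right) = \left(-4 + \frac{1}{7} i \sqrt{5} \cdot 9\right) \left(-18\right) = \left(-4 + \frac{9 i \sqrt{5}}{7}\right) \left(-18\right) = 72 - \frac{162 i \sqrt{5}}{7} \approx 72.0 - 51.749 i$)
$- 9 \left(R + \sqrt{x{\left(2,-5 \right)} - 7}\right) = - 9 \left(\left(72 - \frac{162 i \sqrt{5}}{7}\right) + \sqrt{\left(6 - -5\right) - 7}\right) = - 9 \left(\left(72 - \frac{162 i \sqrt{5}}{7}\right) + \sqrt{\left(6 + 5\right) - 7}\right) = - 9 \left(\left(72 - \frac{162 i \sqrt{5}}{7}\right) + \sqrt{11 - 7}\right) = - 9 \left(\left(72 - \frac{162 i \sqrt{5}}{7}\right) + \sqrt{4}\right) = - 9 \left(\left(72 - \frac{162 i \sqrt{5}}{7}\right) + 2\right) = - 9 \left(74 - \frac{162 i \sqrt{5}}{7}\right) = -666 + \frac{1458 i \sqrt{5}}{7}$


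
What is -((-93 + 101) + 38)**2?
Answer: -2116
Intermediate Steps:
-((-93 + 101) + 38)**2 = -(8 + 38)**2 = -1*46**2 = -1*2116 = -2116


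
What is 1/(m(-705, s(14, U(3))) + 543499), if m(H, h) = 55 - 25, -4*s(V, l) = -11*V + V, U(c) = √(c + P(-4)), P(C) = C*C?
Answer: 1/543529 ≈ 1.8398e-6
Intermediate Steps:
P(C) = C²
U(c) = √(16 + c) (U(c) = √(c + (-4)²) = √(c + 16) = √(16 + c))
s(V, l) = 5*V/2 (s(V, l) = -(-11*V + V)/4 = -(-5)*V/2 = 5*V/2)
m(H, h) = 30
1/(m(-705, s(14, U(3))) + 543499) = 1/(30 + 543499) = 1/543529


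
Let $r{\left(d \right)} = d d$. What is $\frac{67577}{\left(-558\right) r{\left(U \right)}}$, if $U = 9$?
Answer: $- \frac{67577}{45198} \approx -1.4951$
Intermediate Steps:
$r{\left(d \right)} = d^{2}$
$\frac{67577}{\left(-558\right) r{\left(U \right)}} = \frac{67577}{\left(-558\right) 9^{2}} = \frac{67577}{\left(-558\right) 81} = \frac{67577}{-45198} = 67577 \left(- \frac{1}{45198}\right) = - \frac{67577}{45198}$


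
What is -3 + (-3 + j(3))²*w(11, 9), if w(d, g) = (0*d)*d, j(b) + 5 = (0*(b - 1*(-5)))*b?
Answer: -3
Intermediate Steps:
j(b) = -5 (j(b) = -5 + (0*(b - 1*(-5)))*b = -5 + (0*(b + 5))*b = -5 + (0*(5 + b))*b = -5 + 0*b = -5 + 0 = -5)
w(d, g) = 0 (w(d, g) = 0*d = 0)
-3 + (-3 + j(3))²*w(11, 9) = -3 + (-3 - 5)²*0 = -3 + (-8)²*0 = -3 + 64*0 = -3 + 0 = -3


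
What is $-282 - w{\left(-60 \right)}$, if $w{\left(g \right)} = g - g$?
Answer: $-282$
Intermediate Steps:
$w{\left(g \right)} = 0$
$-282 - w{\left(-60 \right)} = -282 - 0 = -282 + 0 = -282$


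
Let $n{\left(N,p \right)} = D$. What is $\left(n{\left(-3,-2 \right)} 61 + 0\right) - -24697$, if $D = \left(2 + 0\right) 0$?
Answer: $24697$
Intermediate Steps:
$D = 0$ ($D = 2 \cdot 0 = 0$)
$n{\left(N,p \right)} = 0$
$\left(n{\left(-3,-2 \right)} 61 + 0\right) - -24697 = \left(0 \cdot 61 + 0\right) - -24697 = \left(0 + 0\right) + 24697 = 0 + 24697 = 24697$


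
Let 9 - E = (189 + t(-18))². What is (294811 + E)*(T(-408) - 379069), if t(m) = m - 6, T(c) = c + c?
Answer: -101655326575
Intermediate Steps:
T(c) = 2*c
t(m) = -6 + m
E = -27216 (E = 9 - (189 + (-6 - 18))² = 9 - (189 - 24)² = 9 - 1*165² = 9 - 1*27225 = 9 - 27225 = -27216)
(294811 + E)*(T(-408) - 379069) = (294811 - 27216)*(2*(-408) - 379069) = 267595*(-816 - 379069) = 267595*(-379885) = -101655326575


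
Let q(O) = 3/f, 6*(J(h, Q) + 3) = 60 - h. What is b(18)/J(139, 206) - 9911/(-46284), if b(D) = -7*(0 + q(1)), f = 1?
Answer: 6793151/4489548 ≈ 1.5131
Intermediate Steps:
J(h, Q) = 7 - h/6 (J(h, Q) = -3 + (60 - h)/6 = -3 + (10 - h/6) = 7 - h/6)
q(O) = 3 (q(O) = 3/1 = 3*1 = 3)
b(D) = -21 (b(D) = -7*(0 + 3) = -7*3 = -21)
b(18)/J(139, 206) - 9911/(-46284) = -21/(7 - ⅙*139) - 9911/(-46284) = -21/(7 - 139/6) - 9911*(-1/46284) = -21/(-97/6) + 9911/46284 = -21*(-6/97) + 9911/46284 = 126/97 + 9911/46284 = 6793151/4489548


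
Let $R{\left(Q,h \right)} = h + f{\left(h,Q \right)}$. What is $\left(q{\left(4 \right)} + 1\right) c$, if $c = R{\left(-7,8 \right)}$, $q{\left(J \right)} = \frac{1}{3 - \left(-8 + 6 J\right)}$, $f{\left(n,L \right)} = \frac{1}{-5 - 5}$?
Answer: $\frac{474}{65} \approx 7.2923$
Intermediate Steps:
$f{\left(n,L \right)} = - \frac{1}{10}$ ($f{\left(n,L \right)} = \frac{1}{-10} = - \frac{1}{10}$)
$R{\left(Q,h \right)} = - \frac{1}{10} + h$ ($R{\left(Q,h \right)} = h - \frac{1}{10} = - \frac{1}{10} + h$)
$q{\left(J \right)} = \frac{1}{11 - 6 J}$ ($q{\left(J \right)} = \frac{1}{3 - \left(-8 + 6 J\right)} = \frac{1}{11 - 6 J}$)
$c = \frac{79}{10}$ ($c = - \frac{1}{10} + 8 = \frac{79}{10} \approx 7.9$)
$\left(q{\left(4 \right)} + 1\right) c = \left(- \frac{1}{-11 + 6 \cdot 4} + 1\right) \frac{79}{10} = \left(- \frac{1}{-11 + 24} + 1\right) \frac{79}{10} = \left(- \frac{1}{13} + 1\right) \frac{79}{10} = \frac{12}{13} \cdot \frac{79}{10} = \frac{474}{65}$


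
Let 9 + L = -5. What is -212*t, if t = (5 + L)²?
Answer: -17172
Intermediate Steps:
L = -14 (L = -9 - 5 = -14)
t = 81 (t = (5 - 14)² = (-9)² = 81)
-212*t = -212*81 = -1*17172 = -17172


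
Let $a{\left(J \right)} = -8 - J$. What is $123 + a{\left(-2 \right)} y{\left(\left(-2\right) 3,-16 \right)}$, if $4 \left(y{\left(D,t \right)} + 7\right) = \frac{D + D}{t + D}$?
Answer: $\frac{1806}{11} \approx 164.18$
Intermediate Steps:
$y{\left(D,t \right)} = -7 + \frac{D}{2 \left(D + t\right)}$ ($y{\left(D,t \right)} = -7 + \frac{\left(D + D\right) \frac{1}{t + D}}{4} = -7 + \frac{2 D \frac{1}{D + t}}{4} = -7 + \frac{D}{2 \left(D + t\right)}$)
$123 + a{\left(-2 \right)} y{\left(\left(-2\right) 3,-16 \right)} = 123 + \left(-8 - -2\right) \frac{\left(-7\right) \left(-16\right) - \frac{13 \left(\left(-2\right) 3\right)}{2}}{\left(-2\right) 3 - 16} = 123 + \left(-8 + 2\right) \frac{112 - -39}{-6 - 16} = 123 - 6 \frac{112 + 39}{-22} = 123 - 6 \left(\left(- \frac{1}{22}\right) 151\right) = 123 - - \frac{453}{11} = 123 + \frac{453}{11} = \frac{1806}{11}$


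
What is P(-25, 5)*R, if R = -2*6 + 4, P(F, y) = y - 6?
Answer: 8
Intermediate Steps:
P(F, y) = -6 + y
R = -8 (R = -12 + 4 = -8)
P(-25, 5)*R = (-6 + 5)*(-8) = -1*(-8) = 8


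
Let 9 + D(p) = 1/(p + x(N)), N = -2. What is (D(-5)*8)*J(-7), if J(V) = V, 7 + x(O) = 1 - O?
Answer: 4592/9 ≈ 510.22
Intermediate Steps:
x(O) = -6 - O (x(O) = -7 + (1 - O) = -6 - O)
D(p) = -9 + 1/(-4 + p) (D(p) = -9 + 1/(p + (-6 - 1*(-2))) = -9 + 1/(p + (-6 + 2)) = -9 + 1/(p - 4) = -9 + 1/(-4 + p))
(D(-5)*8)*J(-7) = (((37 - 9*(-5))/(-4 - 5))*8)*(-7) = (((37 + 45)/(-9))*8)*(-7) = (-1/9*82*8)*(-7) = -82/9*8*(-7) = -656/9*(-7) = 4592/9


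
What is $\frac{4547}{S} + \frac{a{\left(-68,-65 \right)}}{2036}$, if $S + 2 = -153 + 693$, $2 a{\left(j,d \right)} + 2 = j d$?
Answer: $\frac{5223067}{547684} \approx 9.5366$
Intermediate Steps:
$a{\left(j,d \right)} = -1 + \frac{d j}{2}$ ($a{\left(j,d \right)} = -1 + \frac{j d}{2} = -1 + \frac{d j}{2}$)
$S = 538$ ($S = -2 + \left(-153 + 693\right) = -2 + 540 = 538$)
$\frac{4547}{S} + \frac{a{\left(-68,-65 \right)}}{2036} = \frac{4547}{538} + \frac{-1 + \frac{1}{2} \left(-65\right) \left(-68\right)}{2036} = 4547 \cdot \frac{1}{538} + \left(-1 + 2210\right) \frac{1}{2036} = \frac{4547}{538} + 2209 \cdot \frac{1}{2036} = \frac{4547}{538} + \frac{2209}{2036} = \frac{5223067}{547684}$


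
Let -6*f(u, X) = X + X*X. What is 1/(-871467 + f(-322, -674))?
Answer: -3/2841202 ≈ -1.0559e-6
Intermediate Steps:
f(u, X) = -X/6 - X**2/6 (f(u, X) = -(X + X*X)/6 = -(X + X**2)/6 = -X/6 - X**2/6)
1/(-871467 + f(-322, -674)) = 1/(-871467 - 1/6*(-674)*(1 - 674)) = 1/(-871467 - 1/6*(-674)*(-673)) = 1/(-871467 - 226801/3) = 1/(-2841202/3) = -3/2841202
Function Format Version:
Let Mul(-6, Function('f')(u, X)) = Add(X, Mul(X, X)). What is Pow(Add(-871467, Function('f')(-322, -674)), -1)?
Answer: Rational(-3, 2841202) ≈ -1.0559e-6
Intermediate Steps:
Function('f')(u, X) = Add(Mul(Rational(-1, 6), X), Mul(Rational(-1, 6), Pow(X, 2))) (Function('f')(u, X) = Mul(Rational(-1, 6), Add(X, Mul(X, X))) = Mul(Rational(-1, 6), Add(X, Pow(X, 2))) = Add(Mul(Rational(-1, 6), X), Mul(Rational(-1, 6), Pow(X, 2))))
Pow(Add(-871467, Function('f')(-322, -674)), -1) = Pow(Add(-871467, Mul(Rational(-1, 6), -674, Add(1, -674))), -1) = Pow(Add(-871467, Mul(Rational(-1, 6), -674, -673)), -1) = Pow(Add(-871467, Rational(-226801, 3)), -1) = Pow(Rational(-2841202, 3), -1) = Rational(-3, 2841202)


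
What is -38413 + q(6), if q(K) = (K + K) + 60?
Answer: -38341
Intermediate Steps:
q(K) = 60 + 2*K (q(K) = 2*K + 60 = 60 + 2*K)
-38413 + q(6) = -38413 + (60 + 2*6) = -38413 + (60 + 12) = -38413 + 72 = -38341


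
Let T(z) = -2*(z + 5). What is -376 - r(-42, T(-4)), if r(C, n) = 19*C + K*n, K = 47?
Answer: 516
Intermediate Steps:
T(z) = -10 - 2*z (T(z) = -2*(5 + z) = -10 - 2*z)
r(C, n) = 19*C + 47*n
-376 - r(-42, T(-4)) = -376 - (19*(-42) + 47*(-10 - 2*(-4))) = -376 - (-798 + 47*(-10 + 8)) = -376 - (-798 + 47*(-2)) = -376 - (-798 - 94) = -376 - 1*(-892) = -376 + 892 = 516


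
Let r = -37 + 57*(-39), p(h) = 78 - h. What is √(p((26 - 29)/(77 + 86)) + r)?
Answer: I*√57973069/163 ≈ 46.712*I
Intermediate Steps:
r = -2260 (r = -37 - 2223 = -2260)
√(p((26 - 29)/(77 + 86)) + r) = √((78 - (26 - 29)/(77 + 86)) - 2260) = √((78 - (-3)/163) - 2260) = √((78 - 1*(-3/163)) - 2260) = √((78 + 3/163) - 2260) = √(12717/163 - 2260) = √(-355663/163) = I*√57973069/163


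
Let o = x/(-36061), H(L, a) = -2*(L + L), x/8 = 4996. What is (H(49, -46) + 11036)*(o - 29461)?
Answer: -11516774684760/36061 ≈ -3.1937e+8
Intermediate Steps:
x = 39968 (x = 8*4996 = 39968)
H(L, a) = -4*L
o = -39968/36061 (o = 39968/(-36061) = 39968*(-1/36061) = -39968/36061 ≈ -1.1083)
(H(49, -46) + 11036)*(o - 29461) = (-4*49 + 11036)*(-39968/36061 - 29461) = (-196 + 11036)*(-1062433089/36061) = 10840*(-1062433089/36061) = -11516774684760/36061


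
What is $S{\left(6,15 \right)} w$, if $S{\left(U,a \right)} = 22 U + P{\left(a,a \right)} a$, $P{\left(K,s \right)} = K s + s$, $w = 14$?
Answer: $52248$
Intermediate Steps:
$P{\left(K,s \right)} = s + K s$
$S{\left(U,a \right)} = 22 U + a^{2} \left(1 + a\right)$ ($S{\left(U,a \right)} = 22 U + a \left(1 + a\right) a = 22 U + a^{2} \left(1 + a\right)$)
$S{\left(6,15 \right)} w = \left(22 \cdot 6 + 15^{2} \left(1 + 15\right)\right) 14 = \left(132 + 225 \cdot 16\right) 14 = \left(132 + 3600\right) 14 = 3732 \cdot 14 = 52248$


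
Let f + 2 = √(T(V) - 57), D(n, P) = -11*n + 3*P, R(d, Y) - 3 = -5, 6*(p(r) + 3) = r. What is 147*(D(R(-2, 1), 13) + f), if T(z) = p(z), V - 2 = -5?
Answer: 8673 + 1617*I*√2/2 ≈ 8673.0 + 1143.4*I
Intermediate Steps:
V = -3 (V = 2 - 5 = -3)
p(r) = -3 + r/6
T(z) = -3 + z/6
R(d, Y) = -2 (R(d, Y) = 3 - 5 = -2)
f = -2 + 11*I*√2/2 (f = -2 + √((-3 + (⅙)*(-3)) - 57) = -2 + √((-3 - ½) - 57) = -2 + √(-7/2 - 57) = -2 + √(-121/2) = -2 + 11*I*√2/2 ≈ -2.0 + 7.7782*I)
147*(D(R(-2, 1), 13) + f) = 147*((-11*(-2) + 3*13) + (-2 + 11*I*√2/2)) = 147*((22 + 39) + (-2 + 11*I*√2/2)) = 147*(61 + (-2 + 11*I*√2/2)) = 147*(59 + 11*I*√2/2) = 8673 + 1617*I*√2/2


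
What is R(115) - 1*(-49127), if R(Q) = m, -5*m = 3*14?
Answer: 245593/5 ≈ 49119.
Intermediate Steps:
m = -42/5 (m = -3*14/5 = -⅕*42 = -42/5 ≈ -8.4000)
R(Q) = -42/5
R(115) - 1*(-49127) = -42/5 - 1*(-49127) = -42/5 + 49127 = 245593/5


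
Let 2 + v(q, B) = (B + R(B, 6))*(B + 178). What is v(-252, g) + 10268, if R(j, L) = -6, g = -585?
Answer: 250803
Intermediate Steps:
v(q, B) = -2 + (-6 + B)*(178 + B) (v(q, B) = -2 + (B - 6)*(B + 178) = -2 + (-6 + B)*(178 + B))
v(-252, g) + 10268 = (-1070 + (-585)² + 172*(-585)) + 10268 = (-1070 + 342225 - 100620) + 10268 = 240535 + 10268 = 250803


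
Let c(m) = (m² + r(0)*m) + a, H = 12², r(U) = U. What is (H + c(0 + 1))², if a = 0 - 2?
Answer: 20449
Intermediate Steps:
a = -2
H = 144
c(m) = -2 + m² (c(m) = (m² + 0*m) - 2 = (m² + 0) - 2 = m² - 2 = -2 + m²)
(H + c(0 + 1))² = (144 + (-2 + (0 + 1)²))² = (144 + (-2 + 1²))² = (144 + (-2 + 1))² = (144 - 1)² = 143² = 20449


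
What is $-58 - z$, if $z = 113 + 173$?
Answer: $-344$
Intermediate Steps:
$z = 286$
$-58 - z = -58 - 286 = -344$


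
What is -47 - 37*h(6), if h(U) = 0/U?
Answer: -47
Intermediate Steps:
h(U) = 0
-47 - 37*h(6) = -47 - 37*0 = -47 + 0 = -47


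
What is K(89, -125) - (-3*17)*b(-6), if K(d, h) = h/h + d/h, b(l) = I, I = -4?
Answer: -25464/125 ≈ -203.71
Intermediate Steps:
b(l) = -4
K(d, h) = 1 + d/h
K(89, -125) - (-3*17)*b(-6) = (89 - 125)/(-125) - (-3*17)*(-4) = -1/125*(-36) - (-51)*(-4) = 36/125 - 1*204 = 36/125 - 204 = -25464/125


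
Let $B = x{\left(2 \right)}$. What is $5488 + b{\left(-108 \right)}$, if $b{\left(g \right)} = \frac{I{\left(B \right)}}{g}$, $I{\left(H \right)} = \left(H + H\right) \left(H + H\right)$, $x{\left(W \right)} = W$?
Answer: $\frac{148172}{27} \approx 5487.9$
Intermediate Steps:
$B = 2$
$I{\left(H \right)} = 4 H^{2}$ ($I{\left(H \right)} = 2 H 2 H = 4 H^{2}$)
$b{\left(g \right)} = \frac{16}{g}$ ($b{\left(g \right)} = \frac{4 \cdot 2^{2}}{g} = \frac{4 \cdot 4}{g} = \frac{16}{g}$)
$5488 + b{\left(-108 \right)} = 5488 + \frac{16}{-108} = 5488 + 16 \left(- \frac{1}{108}\right) = 5488 - \frac{4}{27} = \frac{148172}{27}$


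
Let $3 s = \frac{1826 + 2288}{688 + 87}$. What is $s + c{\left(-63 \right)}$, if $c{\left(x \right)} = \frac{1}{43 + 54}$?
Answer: $\frac{401383}{225525} \approx 1.7798$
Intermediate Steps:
$c{\left(x \right)} = \frac{1}{97}$
$s = \frac{4114}{2325}$ ($s = \frac{\left(1826 + 2288\right) \frac{1}{688 + 87}}{3} = \frac{4114 \cdot \frac{1}{775}}{3} = \frac{1}{3} \cdot \frac{4114}{775} = \frac{4114}{2325} \approx 1.7695$)
$s + c{\left(-63 \right)} = \frac{4114}{2325} + \frac{1}{97} = \frac{401383}{225525}$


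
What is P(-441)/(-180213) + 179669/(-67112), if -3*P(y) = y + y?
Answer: -10799473475/4031484952 ≈ -2.6788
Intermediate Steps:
P(y) = -2*y/3 (P(y) = -(y + y)/3 = -2*y/3)
P(-441)/(-180213) + 179669/(-67112) = -⅔*(-441)/(-180213) + 179669/(-67112) = 294*(-1/180213) + 179669*(-1/67112) = -98/60071 - 179669/67112 = -10799473475/4031484952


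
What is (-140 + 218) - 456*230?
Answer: -104802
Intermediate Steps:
(-140 + 218) - 456*230 = 78 - 104880 = -104802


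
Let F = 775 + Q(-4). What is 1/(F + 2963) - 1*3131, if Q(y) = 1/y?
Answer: -46811577/14951 ≈ -3131.0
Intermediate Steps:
F = 3099/4 (F = 775 + 1/(-4) = 775 - ¼ = 3099/4 ≈ 774.75)
1/(F + 2963) - 1*3131 = 1/(3099/4 + 2963) - 1*3131 = 1/(14951/4) - 3131 = 4/14951 - 3131 = -46811577/14951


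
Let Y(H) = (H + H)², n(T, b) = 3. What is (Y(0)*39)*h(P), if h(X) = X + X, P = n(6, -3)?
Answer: 0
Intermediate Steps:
P = 3
Y(H) = 4*H² (Y(H) = (2*H)² = 4*H²)
h(X) = 2*X
(Y(0)*39)*h(P) = ((4*0²)*39)*(2*3) = ((4*0)*39)*6 = (0*39)*6 = 0*6 = 0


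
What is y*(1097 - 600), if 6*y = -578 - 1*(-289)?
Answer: -143633/6 ≈ -23939.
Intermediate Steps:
y = -289/6 (y = (-578 - 1*(-289))/6 = (-578 + 289)/6 = (⅙)*(-289) = -289/6 ≈ -48.167)
y*(1097 - 600) = -289*(1097 - 600)/6 = -289/6*497 = -143633/6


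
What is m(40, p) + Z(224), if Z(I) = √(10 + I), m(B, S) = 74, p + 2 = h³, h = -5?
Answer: 74 + 3*√26 ≈ 89.297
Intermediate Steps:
p = -127 (p = -2 + (-5)³ = -2 - 125 = -127)
m(40, p) + Z(224) = 74 + √(10 + 224) = 74 + √234 = 74 + 3*√26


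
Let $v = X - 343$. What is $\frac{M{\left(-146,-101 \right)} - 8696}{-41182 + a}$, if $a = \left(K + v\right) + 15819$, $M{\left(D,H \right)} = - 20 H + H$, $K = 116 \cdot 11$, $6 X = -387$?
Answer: $\frac{13554}{48989} \approx 0.27667$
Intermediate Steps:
$X = - \frac{129}{2}$ ($X = \frac{1}{6} \left(-387\right) = - \frac{129}{2} \approx -64.5$)
$K = 1276$
$v = - \frac{815}{2}$ ($v = - \frac{129}{2} - 343 = - \frac{815}{2} \approx -407.5$)
$M{\left(D,H \right)} = - 19 H$
$a = \frac{33375}{2}$ ($a = \left(1276 - \frac{815}{2}\right) + 15819 = \frac{1737}{2} + 15819 = \frac{33375}{2} \approx 16688.0$)
$\frac{M{\left(-146,-101 \right)} - 8696}{-41182 + a} = \frac{\left(-19\right) \left(-101\right) - 8696}{-41182 + \frac{33375}{2}} = \frac{1919 - 8696}{- \frac{48989}{2}} = \left(-6777\right) \left(- \frac{2}{48989}\right) = \frac{13554}{48989}$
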